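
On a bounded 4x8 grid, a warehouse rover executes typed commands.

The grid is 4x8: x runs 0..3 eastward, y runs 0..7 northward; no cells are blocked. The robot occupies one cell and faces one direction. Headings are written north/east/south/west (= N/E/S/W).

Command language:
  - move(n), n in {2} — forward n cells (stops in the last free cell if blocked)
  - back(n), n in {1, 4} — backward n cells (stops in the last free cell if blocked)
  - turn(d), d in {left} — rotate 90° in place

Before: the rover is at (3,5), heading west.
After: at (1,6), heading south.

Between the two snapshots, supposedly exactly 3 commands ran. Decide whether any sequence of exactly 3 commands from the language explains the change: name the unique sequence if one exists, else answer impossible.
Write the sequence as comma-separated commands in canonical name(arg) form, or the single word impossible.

key: running back(1) before move(2) would end elsewhere — order is forced
begin: at (3,5), heading west
t=1 move(2) ⇒ at (1,5), heading west
t=2 turn(left) ⇒ at (1,5), heading south
t=3 back(1) ⇒ at (1,6), heading south
uniquely the one of 64 3-step routes that fits.

move(2), turn(left), back(1)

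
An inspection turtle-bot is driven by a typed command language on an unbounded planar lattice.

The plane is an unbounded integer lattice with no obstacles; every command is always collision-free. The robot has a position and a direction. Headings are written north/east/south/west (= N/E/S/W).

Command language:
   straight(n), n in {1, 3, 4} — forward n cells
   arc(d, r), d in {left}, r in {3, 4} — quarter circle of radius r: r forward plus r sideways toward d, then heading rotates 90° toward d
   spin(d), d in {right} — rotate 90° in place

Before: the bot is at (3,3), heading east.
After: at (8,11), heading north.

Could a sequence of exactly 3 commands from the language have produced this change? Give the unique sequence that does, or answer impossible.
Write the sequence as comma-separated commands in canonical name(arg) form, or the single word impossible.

straight(1), arc(left, 4), straight(4)

key: cell and facing (now N) both changed — the 3 commands mix motion and turning
from: at (3,3), heading east
t=1 straight(1) ⇒ at (4,3), heading east
t=2 arc(left, 4) ⇒ at (8,7), heading north
t=3 straight(4) ⇒ at (8,11), heading north
no rival 3-sequence matches.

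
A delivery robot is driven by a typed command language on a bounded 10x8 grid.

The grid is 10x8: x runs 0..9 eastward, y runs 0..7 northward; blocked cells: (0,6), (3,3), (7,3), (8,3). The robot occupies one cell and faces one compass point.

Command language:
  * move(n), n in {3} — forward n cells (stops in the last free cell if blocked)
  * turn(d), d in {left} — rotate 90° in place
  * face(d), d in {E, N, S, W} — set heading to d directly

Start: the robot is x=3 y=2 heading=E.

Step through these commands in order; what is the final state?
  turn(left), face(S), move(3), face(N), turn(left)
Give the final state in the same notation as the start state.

x=3 y=0 heading=W

begin: x=3 y=2 heading=E
t=1 turn(left) ⇒ x=3 y=2 heading=N
t=2 face(S) ⇒ x=3 y=2 heading=S
t=3 move(3) ⇒ x=3 y=0 heading=S
t=4 face(N) ⇒ x=3 y=0 heading=N
t=5 turn(left) ⇒ x=3 y=0 heading=W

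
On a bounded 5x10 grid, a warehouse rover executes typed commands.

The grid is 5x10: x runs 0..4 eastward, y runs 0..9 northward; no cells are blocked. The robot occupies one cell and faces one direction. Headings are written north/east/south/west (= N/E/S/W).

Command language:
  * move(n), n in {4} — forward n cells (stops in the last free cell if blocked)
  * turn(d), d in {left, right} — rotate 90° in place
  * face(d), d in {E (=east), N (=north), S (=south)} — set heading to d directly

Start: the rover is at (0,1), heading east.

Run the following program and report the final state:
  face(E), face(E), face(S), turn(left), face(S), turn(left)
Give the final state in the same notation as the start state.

start: at (0,1), heading east
t=1 face(E) ⇒ at (0,1), heading east
t=2 face(E) ⇒ at (0,1), heading east
t=3 face(S) ⇒ at (0,1), heading south
t=4 turn(left) ⇒ at (0,1), heading east
t=5 face(S) ⇒ at (0,1), heading south
t=6 turn(left) ⇒ at (0,1), heading east

at (0,1), heading east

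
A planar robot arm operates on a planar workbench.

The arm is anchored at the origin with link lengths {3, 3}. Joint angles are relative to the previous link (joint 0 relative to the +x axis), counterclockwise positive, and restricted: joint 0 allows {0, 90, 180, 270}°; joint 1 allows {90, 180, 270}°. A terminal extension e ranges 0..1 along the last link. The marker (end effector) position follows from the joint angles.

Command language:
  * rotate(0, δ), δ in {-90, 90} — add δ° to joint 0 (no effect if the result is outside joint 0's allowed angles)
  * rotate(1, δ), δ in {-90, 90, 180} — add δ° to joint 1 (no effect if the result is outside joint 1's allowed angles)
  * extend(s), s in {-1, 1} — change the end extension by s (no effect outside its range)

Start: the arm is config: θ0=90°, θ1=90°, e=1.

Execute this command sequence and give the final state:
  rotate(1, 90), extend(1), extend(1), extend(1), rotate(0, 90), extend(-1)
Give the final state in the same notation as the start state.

start: config: θ0=90°, θ1=90°, e=1
t=1 rotate(1, 90) ⇒ config: θ0=90°, θ1=180°, e=1
t=2 extend(1) ⇒ config: θ0=90°, θ1=180°, e=1
t=3 extend(1) ⇒ config: θ0=90°, θ1=180°, e=1
t=4 extend(1) ⇒ config: θ0=90°, θ1=180°, e=1
t=5 rotate(0, 90) ⇒ config: θ0=180°, θ1=180°, e=1
t=6 extend(-1) ⇒ config: θ0=180°, θ1=180°, e=0

config: θ0=180°, θ1=180°, e=0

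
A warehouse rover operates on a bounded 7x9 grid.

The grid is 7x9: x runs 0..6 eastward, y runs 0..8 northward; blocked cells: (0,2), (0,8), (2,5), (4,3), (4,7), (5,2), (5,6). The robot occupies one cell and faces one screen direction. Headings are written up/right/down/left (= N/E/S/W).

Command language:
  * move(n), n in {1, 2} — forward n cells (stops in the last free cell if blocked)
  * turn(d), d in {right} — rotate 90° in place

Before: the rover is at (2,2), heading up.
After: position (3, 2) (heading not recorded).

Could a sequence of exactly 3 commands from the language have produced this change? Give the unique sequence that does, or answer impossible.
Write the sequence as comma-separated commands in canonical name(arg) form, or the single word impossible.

begin: at (2,2), heading up
1. turn(right) → at (2,2), heading right
2. move(1) → at (3,2), heading right
3. turn(right) → at (3,2), heading down
no other 3-command option fits: unique.

turn(right), move(1), turn(right)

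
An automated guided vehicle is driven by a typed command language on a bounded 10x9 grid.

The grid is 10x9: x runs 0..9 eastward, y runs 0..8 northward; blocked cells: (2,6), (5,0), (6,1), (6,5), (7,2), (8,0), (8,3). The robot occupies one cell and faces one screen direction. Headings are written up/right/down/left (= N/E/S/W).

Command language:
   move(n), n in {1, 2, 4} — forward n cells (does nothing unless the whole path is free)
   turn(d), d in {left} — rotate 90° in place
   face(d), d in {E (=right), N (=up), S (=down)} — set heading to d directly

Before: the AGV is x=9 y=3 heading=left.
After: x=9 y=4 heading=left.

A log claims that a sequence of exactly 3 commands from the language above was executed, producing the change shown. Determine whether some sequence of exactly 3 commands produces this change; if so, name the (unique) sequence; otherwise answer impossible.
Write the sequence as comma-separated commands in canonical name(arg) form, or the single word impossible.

key: still facing W at the end — net rotation zero over 3 steps
initial: x=9 y=3 heading=left
step 1 (face(N)): x=9 y=3 heading=up
step 2 (move(1)): x=9 y=4 heading=up
step 3 (turn(left)): x=9 y=4 heading=left
all 343 alternatives checked — unique.

face(N), move(1), turn(left)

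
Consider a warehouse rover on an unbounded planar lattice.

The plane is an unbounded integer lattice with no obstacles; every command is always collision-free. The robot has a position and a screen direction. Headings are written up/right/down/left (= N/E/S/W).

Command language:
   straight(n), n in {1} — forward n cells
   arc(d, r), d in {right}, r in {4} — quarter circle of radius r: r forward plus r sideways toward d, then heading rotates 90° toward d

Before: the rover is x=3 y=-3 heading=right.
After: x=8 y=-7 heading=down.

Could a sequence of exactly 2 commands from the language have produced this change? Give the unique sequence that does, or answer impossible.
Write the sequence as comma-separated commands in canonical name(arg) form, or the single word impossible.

key: position moved to (8,-7) AND the heading swung to S — translation plus rotation needed
start: x=3 y=-3 heading=right
[1] after straight(1): x=4 y=-3 heading=right
[2] after arc(right, 4): x=8 y=-7 heading=down
no rival 2-sequence matches.

straight(1), arc(right, 4)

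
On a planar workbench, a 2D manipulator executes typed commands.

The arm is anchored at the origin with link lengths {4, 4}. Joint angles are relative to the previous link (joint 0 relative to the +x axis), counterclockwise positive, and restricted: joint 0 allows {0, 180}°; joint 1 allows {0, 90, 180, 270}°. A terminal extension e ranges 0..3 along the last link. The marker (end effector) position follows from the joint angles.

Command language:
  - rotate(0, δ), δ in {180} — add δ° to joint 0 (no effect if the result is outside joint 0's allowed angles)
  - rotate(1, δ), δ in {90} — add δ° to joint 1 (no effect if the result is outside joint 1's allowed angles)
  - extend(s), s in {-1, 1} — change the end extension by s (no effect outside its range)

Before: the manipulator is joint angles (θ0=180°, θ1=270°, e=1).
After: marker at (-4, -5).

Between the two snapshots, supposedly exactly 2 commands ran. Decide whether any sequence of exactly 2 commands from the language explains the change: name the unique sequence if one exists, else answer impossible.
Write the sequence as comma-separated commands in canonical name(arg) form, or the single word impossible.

rotate(1, 90), rotate(1, 90)

start: joint angles (θ0=180°, θ1=270°, e=1)
step 1 (rotate(1, 90)): joint angles (θ0=180°, θ1=0°, e=1)
step 2 (rotate(1, 90)): joint angles (θ0=180°, θ1=90°, e=1)
uniquely the one of 16 2-step routes that fits.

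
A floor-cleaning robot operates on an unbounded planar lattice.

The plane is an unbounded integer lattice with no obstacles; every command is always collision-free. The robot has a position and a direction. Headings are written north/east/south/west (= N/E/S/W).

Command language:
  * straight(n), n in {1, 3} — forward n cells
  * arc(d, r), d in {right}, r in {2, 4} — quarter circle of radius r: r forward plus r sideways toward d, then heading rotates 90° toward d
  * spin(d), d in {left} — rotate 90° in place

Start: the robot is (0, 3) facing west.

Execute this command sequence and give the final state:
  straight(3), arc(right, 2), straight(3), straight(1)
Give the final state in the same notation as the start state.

(-5, 9) facing north

start: (0, 3) facing west
1. straight(3) → (-3, 3) facing west
2. arc(right, 2) → (-5, 5) facing north
3. straight(3) → (-5, 8) facing north
4. straight(1) → (-5, 9) facing north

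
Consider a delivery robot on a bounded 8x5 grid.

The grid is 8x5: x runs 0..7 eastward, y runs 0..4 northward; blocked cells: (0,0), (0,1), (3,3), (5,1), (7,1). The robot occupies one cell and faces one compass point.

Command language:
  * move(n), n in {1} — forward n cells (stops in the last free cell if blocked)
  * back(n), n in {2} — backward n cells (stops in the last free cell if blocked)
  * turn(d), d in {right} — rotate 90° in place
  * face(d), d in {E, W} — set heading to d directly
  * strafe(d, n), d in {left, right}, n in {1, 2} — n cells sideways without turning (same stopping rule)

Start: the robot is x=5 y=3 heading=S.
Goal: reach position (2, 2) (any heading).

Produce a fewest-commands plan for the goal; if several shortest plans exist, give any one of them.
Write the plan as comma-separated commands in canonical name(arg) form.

initial: x=5 y=3 heading=S
t=1 strafe(right, 1) ⇒ x=4 y=3 heading=S
t=2 move(1) ⇒ x=4 y=2 heading=S
t=3 strafe(right, 2) ⇒ x=2 y=2 heading=S
shorter routes all fall short; 3 is best.

strafe(right, 1), move(1), strafe(right, 2)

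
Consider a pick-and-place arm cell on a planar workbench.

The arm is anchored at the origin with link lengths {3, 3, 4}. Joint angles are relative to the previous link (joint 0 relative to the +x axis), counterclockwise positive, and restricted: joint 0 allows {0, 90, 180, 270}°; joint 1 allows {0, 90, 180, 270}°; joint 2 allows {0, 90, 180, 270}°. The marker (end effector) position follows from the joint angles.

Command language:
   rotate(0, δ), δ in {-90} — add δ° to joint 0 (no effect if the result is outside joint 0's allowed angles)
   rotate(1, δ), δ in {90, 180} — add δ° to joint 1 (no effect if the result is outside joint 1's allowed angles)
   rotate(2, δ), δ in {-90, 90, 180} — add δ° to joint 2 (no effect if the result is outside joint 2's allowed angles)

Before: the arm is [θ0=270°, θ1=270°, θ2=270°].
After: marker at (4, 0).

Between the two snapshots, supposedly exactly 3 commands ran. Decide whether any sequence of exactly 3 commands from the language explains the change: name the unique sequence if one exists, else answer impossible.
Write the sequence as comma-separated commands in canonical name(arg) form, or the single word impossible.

rotate(1, 90), rotate(1, 90), rotate(1, 90)

start: [θ0=270°, θ1=270°, θ2=270°]
1. rotate(1, 90) → [θ0=270°, θ1=0°, θ2=270°]
2. rotate(1, 90) → [θ0=270°, θ1=90°, θ2=270°]
3. rotate(1, 90) → [θ0=270°, θ1=180°, θ2=270°]
no rival 3-sequence matches.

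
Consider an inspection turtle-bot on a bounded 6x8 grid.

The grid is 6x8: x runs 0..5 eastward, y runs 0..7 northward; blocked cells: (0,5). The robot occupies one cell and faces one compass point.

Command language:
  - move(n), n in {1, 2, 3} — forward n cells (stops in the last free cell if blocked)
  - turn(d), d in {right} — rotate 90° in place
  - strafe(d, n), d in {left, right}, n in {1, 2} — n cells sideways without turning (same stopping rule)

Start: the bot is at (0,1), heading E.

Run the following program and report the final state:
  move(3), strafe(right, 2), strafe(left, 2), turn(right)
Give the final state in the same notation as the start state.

initial: at (0,1), heading E
step 1 (move(3)): at (3,1), heading E
step 2 (strafe(right, 2)): at (3,0), heading E
step 3 (strafe(left, 2)): at (3,2), heading E
step 4 (turn(right)): at (3,2), heading S

at (3,2), heading S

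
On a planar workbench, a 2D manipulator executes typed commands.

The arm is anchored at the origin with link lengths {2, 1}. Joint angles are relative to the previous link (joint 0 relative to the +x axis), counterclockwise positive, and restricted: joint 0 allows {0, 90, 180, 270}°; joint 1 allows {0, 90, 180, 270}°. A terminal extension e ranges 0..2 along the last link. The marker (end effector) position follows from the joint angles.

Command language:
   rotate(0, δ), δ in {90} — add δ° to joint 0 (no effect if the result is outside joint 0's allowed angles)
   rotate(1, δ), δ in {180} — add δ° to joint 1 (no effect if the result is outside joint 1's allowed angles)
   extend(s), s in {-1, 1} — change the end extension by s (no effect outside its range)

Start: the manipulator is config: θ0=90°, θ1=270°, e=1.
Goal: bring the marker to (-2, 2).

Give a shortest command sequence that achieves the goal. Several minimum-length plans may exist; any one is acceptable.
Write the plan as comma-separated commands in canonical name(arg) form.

rotate(0, 90)

initial: config: θ0=90°, θ1=270°, e=1
step 1 (rotate(0, 90)): config: θ0=180°, θ1=270°, e=1
no 0-step plan works, so 1 is optimal.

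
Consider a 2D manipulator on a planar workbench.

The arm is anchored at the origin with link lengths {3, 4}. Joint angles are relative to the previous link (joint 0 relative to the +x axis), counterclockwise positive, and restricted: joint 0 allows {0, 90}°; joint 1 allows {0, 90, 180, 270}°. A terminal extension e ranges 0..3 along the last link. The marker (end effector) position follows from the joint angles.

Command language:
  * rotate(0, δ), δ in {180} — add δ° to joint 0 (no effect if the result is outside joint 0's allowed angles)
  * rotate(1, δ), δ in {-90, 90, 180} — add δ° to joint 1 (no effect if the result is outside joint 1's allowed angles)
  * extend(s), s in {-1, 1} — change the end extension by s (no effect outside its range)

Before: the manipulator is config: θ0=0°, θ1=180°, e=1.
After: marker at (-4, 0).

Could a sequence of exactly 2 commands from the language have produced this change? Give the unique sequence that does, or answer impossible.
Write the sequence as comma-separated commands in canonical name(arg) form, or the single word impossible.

start: config: θ0=0°, θ1=180°, e=1
[1] after extend(1): config: θ0=0°, θ1=180°, e=2
[2] after extend(1): config: θ0=0°, θ1=180°, e=3
all 36 alternatives checked — unique.

extend(1), extend(1)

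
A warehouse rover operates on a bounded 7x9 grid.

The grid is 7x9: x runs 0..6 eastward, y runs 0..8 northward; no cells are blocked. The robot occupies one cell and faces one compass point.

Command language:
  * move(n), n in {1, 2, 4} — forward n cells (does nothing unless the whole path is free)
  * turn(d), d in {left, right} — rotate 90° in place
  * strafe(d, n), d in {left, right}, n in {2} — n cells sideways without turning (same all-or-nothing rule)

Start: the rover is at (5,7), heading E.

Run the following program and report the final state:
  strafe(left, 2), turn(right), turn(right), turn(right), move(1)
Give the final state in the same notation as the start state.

at (5,8), heading N

t0: at (5,7), heading E
t=1 strafe(left, 2) ⇒ at (5,7), heading E
t=2 turn(right) ⇒ at (5,7), heading S
t=3 turn(right) ⇒ at (5,7), heading W
t=4 turn(right) ⇒ at (5,7), heading N
t=5 move(1) ⇒ at (5,8), heading N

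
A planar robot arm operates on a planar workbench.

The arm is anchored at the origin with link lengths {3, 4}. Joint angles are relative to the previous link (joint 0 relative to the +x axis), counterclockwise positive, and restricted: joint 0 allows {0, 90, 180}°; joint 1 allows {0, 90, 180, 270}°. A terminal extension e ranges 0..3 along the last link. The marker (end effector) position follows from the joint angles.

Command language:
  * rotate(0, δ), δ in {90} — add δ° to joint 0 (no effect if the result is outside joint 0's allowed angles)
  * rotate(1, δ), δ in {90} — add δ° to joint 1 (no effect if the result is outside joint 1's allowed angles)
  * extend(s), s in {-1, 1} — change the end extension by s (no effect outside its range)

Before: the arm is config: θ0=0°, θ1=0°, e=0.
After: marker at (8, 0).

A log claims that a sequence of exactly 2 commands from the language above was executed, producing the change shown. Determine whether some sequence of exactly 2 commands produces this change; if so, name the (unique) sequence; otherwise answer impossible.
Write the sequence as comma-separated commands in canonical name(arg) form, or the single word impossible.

key: order matters: swapping extend(-1) and extend(1) lands elsewhere
begin: config: θ0=0°, θ1=0°, e=0
[1] after extend(-1): config: θ0=0°, θ1=0°, e=0
[2] after extend(1): config: θ0=0°, θ1=0°, e=1
all 16 alternatives checked — unique.

extend(-1), extend(1)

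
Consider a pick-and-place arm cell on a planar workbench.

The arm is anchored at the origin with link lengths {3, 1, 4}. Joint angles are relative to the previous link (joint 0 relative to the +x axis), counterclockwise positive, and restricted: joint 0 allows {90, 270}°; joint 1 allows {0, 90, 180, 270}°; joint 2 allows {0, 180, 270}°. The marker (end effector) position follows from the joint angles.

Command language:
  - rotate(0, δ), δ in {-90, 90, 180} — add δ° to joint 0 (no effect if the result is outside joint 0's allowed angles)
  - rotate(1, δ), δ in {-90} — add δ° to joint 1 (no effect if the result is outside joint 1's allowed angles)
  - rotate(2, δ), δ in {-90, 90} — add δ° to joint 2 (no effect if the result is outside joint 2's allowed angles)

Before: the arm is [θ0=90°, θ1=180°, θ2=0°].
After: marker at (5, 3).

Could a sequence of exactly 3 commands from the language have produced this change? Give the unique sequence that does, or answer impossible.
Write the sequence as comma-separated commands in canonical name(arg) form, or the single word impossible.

rotate(1, -90), rotate(1, -90), rotate(1, -90)

initial: [θ0=90°, θ1=180°, θ2=0°]
1. rotate(1, -90) → [θ0=90°, θ1=90°, θ2=0°]
2. rotate(1, -90) → [θ0=90°, θ1=0°, θ2=0°]
3. rotate(1, -90) → [θ0=90°, θ1=270°, θ2=0°]
uniquely the one of 216 3-step routes that fits.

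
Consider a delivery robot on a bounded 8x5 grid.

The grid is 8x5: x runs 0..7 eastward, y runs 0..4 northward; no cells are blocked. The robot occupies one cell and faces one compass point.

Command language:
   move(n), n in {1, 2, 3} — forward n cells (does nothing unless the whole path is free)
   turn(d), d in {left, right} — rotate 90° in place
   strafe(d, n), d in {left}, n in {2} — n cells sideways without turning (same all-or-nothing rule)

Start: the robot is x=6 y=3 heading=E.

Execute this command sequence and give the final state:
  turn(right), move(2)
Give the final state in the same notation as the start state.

t0: x=6 y=3 heading=E
[1] after turn(right): x=6 y=3 heading=S
[2] after move(2): x=6 y=1 heading=S

x=6 y=1 heading=S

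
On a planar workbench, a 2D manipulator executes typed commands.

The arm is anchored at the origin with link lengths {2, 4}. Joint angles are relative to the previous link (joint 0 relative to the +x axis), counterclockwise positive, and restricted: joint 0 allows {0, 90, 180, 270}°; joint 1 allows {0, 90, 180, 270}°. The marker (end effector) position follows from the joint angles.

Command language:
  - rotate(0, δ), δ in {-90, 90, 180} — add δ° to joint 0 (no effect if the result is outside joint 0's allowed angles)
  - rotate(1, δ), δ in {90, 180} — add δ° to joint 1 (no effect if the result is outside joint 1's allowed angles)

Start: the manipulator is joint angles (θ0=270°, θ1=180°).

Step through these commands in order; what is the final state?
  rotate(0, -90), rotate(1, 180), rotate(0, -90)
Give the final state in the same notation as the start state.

t0: joint angles (θ0=270°, θ1=180°)
[1] after rotate(0, -90): joint angles (θ0=180°, θ1=180°)
[2] after rotate(1, 180): joint angles (θ0=180°, θ1=0°)
[3] after rotate(0, -90): joint angles (θ0=90°, θ1=0°)

joint angles (θ0=90°, θ1=0°)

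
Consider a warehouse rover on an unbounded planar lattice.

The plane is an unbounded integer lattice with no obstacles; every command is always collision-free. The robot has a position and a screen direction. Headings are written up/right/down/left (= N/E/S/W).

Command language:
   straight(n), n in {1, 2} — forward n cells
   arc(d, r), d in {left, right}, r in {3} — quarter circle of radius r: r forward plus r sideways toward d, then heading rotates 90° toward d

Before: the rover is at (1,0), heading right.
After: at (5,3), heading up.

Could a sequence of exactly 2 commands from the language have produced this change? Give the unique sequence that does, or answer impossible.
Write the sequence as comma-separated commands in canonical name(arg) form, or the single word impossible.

straight(1), arc(left, 3)

key: cell and facing (now N) both changed — the 2 commands mix motion and turning
begin: at (1,0), heading right
step 1 (straight(1)): at (2,0), heading right
step 2 (arc(left, 3)): at (5,3), heading up
all 16 alternatives checked — unique.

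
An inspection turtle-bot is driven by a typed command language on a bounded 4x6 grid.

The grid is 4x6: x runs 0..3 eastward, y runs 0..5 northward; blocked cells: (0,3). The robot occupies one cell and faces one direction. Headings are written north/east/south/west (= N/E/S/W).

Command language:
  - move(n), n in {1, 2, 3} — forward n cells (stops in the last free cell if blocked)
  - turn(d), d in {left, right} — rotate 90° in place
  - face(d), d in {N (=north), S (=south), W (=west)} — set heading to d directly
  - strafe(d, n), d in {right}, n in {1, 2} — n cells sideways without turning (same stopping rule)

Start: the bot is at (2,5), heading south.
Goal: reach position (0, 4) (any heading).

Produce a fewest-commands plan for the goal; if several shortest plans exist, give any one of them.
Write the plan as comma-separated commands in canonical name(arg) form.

move(1), strafe(right, 2)

start: at (2,5), heading south
1. move(1) → at (2,4), heading south
2. strafe(right, 2) → at (0,4), heading south
nothing shorter than 2 reaches the goal.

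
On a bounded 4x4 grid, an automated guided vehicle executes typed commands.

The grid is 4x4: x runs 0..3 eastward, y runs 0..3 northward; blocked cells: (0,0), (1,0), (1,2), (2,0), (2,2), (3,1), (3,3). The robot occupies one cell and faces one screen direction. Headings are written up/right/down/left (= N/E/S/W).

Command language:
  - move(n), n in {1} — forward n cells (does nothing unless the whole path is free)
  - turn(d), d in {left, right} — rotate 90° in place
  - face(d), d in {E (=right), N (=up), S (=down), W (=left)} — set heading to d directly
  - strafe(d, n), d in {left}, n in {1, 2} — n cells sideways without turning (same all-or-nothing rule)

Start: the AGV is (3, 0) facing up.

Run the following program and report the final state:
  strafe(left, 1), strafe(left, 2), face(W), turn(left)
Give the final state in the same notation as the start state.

from: (3, 0) facing up
[1] after strafe(left, 1): (3, 0) facing up
[2] after strafe(left, 2): (3, 0) facing up
[3] after face(W): (3, 0) facing left
[4] after turn(left): (3, 0) facing down

(3, 0) facing down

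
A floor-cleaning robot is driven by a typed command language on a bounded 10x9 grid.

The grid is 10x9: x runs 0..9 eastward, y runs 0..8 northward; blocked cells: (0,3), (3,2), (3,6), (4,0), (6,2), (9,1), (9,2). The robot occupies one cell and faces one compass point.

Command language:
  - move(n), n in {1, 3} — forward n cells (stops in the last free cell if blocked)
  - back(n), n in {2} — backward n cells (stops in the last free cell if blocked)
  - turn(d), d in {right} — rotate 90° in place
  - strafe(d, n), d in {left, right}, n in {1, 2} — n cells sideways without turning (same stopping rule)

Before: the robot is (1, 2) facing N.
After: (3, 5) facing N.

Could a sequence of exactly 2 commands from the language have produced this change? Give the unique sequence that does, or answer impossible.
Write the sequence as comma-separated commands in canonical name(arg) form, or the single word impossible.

move(3), strafe(right, 2)

key: running strafe(right, 2) before move(3) would end elsewhere — order is forced
from: (1, 2) facing N
t=1 move(3) ⇒ (1, 5) facing N
t=2 strafe(right, 2) ⇒ (3, 5) facing N
all 64 alternatives checked — unique.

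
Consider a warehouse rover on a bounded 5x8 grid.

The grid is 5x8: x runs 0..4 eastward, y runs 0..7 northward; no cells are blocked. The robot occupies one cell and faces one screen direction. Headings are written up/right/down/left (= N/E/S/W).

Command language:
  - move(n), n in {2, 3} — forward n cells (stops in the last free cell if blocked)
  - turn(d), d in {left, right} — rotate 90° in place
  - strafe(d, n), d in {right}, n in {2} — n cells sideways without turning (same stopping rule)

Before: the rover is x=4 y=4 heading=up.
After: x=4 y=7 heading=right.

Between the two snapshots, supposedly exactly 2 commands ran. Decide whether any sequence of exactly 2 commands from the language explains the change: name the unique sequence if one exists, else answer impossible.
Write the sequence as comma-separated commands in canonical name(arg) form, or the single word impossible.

key: order matters: swapping move(3) and turn(right) lands elsewhere
t0: x=4 y=4 heading=up
t=1 move(3) ⇒ x=4 y=7 heading=up
t=2 turn(right) ⇒ x=4 y=7 heading=right
uniquely the one of 25 2-step routes that fits.

move(3), turn(right)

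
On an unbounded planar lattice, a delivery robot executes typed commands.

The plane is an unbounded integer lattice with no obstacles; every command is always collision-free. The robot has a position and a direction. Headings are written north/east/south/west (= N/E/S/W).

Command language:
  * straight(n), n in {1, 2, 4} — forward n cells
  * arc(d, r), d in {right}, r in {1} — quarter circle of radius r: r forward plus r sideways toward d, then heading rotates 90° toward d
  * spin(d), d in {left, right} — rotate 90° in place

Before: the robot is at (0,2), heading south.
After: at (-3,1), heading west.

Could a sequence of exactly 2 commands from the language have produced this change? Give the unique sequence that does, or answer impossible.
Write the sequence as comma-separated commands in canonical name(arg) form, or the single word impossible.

key: order matters: swapping arc(right, 1) and straight(2) lands elsewhere
start: at (0,2), heading south
t=1 arc(right, 1) ⇒ at (-1,1), heading west
t=2 straight(2) ⇒ at (-3,1), heading west
no rival 2-sequence matches.

arc(right, 1), straight(2)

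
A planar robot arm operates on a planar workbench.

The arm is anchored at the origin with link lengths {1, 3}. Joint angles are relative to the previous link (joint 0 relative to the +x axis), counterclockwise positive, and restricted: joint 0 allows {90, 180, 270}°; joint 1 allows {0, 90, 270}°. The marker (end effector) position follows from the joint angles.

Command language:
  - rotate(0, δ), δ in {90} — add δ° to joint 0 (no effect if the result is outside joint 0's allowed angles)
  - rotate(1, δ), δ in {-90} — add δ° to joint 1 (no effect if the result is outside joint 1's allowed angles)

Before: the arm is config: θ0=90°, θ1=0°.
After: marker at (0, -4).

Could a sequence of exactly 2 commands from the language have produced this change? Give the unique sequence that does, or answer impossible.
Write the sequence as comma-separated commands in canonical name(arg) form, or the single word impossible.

rotate(0, 90), rotate(0, 90)

t0: config: θ0=90°, θ1=0°
1. rotate(0, 90) → config: θ0=180°, θ1=0°
2. rotate(0, 90) → config: θ0=270°, θ1=0°
no rival 2-sequence matches.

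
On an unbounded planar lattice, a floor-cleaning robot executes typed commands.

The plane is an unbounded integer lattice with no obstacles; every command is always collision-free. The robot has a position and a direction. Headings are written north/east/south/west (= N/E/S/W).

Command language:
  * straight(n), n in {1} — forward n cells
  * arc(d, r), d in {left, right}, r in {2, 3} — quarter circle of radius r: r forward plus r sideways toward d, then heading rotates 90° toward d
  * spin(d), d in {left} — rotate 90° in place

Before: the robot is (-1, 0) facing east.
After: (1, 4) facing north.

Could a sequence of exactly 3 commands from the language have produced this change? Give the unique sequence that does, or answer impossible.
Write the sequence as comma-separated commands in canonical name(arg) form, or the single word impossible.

key: cell and facing (now N) both changed — the 3 commands mix motion and turning
begin: (-1, 0) facing east
1. arc(left, 2) → (1, 2) facing north
2. straight(1) → (1, 3) facing north
3. straight(1) → (1, 4) facing north
no other 3-command option fits: unique.

arc(left, 2), straight(1), straight(1)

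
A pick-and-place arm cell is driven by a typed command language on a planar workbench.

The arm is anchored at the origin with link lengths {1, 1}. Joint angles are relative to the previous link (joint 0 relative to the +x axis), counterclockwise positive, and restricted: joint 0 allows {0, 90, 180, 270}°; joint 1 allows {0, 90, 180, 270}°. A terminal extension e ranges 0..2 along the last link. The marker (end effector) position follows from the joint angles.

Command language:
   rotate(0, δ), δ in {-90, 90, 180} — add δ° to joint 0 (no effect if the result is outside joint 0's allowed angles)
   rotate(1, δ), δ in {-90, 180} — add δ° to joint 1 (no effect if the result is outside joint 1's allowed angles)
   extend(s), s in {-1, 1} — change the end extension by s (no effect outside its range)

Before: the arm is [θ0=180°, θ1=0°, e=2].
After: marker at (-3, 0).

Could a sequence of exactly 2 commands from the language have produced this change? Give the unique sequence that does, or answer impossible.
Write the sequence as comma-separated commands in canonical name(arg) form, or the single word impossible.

extend(1), extend(-1)

key: running extend(-1) before extend(1) would end elsewhere — order is forced
initial: [θ0=180°, θ1=0°, e=2]
1. extend(1) → [θ0=180°, θ1=0°, e=2]
2. extend(-1) → [θ0=180°, θ1=0°, e=1]
uniquely the one of 49 2-step routes that fits.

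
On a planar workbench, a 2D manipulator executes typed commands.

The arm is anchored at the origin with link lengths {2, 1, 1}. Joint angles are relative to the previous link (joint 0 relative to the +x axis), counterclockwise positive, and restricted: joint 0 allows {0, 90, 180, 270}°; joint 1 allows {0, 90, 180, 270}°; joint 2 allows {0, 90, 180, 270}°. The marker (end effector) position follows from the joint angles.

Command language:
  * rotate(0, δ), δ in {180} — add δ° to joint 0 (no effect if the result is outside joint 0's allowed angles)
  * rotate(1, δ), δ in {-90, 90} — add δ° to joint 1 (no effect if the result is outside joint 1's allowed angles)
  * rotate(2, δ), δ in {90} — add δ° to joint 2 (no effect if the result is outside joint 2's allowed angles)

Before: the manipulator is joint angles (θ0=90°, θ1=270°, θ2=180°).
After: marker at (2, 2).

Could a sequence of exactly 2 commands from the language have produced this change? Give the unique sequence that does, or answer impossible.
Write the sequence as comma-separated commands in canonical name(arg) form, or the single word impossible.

rotate(2, 90), rotate(2, 90)

begin: joint angles (θ0=90°, θ1=270°, θ2=180°)
t=1 rotate(2, 90) ⇒ joint angles (θ0=90°, θ1=270°, θ2=270°)
t=2 rotate(2, 90) ⇒ joint angles (θ0=90°, θ1=270°, θ2=0°)
all 16 alternatives checked — unique.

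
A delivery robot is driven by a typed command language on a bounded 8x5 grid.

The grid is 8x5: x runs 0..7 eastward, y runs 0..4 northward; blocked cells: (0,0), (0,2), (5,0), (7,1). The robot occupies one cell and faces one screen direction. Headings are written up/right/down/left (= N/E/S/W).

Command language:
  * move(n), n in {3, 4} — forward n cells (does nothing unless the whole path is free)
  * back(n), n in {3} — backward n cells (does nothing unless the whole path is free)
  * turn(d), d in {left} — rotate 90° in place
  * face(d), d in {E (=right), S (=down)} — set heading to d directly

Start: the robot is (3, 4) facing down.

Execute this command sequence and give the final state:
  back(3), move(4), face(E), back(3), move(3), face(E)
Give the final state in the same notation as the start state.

start: (3, 4) facing down
1. back(3) → (3, 4) facing down
2. move(4) → (3, 0) facing down
3. face(E) → (3, 0) facing right
4. back(3) → (3, 0) facing right
5. move(3) → (3, 0) facing right
6. face(E) → (3, 0) facing right

(3, 0) facing right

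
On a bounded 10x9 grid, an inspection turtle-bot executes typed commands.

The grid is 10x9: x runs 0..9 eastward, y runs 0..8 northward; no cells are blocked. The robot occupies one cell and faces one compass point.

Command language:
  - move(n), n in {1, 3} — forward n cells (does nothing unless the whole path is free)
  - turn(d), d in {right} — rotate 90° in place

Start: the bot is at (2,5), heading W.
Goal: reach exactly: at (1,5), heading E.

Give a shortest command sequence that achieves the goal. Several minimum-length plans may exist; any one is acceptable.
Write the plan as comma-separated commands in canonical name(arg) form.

move(1), turn(right), turn(right)

begin: at (2,5), heading W
1. move(1) → at (1,5), heading W
2. turn(right) → at (1,5), heading N
3. turn(right) → at (1,5), heading E
no 2-step plan works, so 3 is optimal.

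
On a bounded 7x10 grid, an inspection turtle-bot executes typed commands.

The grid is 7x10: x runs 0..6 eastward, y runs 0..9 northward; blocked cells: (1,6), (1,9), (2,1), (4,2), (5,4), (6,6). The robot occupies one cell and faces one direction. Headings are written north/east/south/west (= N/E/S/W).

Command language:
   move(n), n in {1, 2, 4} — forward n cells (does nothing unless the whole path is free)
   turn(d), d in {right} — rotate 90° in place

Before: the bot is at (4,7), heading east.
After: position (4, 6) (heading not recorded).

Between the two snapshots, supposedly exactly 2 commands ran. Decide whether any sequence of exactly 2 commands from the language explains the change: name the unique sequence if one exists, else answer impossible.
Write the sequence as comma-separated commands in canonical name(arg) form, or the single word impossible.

key: order matters: swapping turn(right) and move(1) lands elsewhere
from: at (4,7), heading east
1. turn(right) → at (4,7), heading south
2. move(1) → at (4,6), heading south
no rival 2-sequence matches.

turn(right), move(1)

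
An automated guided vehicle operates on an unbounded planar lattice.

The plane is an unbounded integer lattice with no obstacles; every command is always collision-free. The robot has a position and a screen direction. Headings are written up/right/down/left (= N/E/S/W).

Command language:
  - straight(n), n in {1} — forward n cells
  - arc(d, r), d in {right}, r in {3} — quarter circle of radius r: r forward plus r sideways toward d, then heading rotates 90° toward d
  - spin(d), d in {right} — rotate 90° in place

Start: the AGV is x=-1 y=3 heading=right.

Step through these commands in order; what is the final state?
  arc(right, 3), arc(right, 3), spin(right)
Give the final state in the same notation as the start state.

begin: x=-1 y=3 heading=right
t=1 arc(right, 3) ⇒ x=2 y=0 heading=down
t=2 arc(right, 3) ⇒ x=-1 y=-3 heading=left
t=3 spin(right) ⇒ x=-1 y=-3 heading=up

x=-1 y=-3 heading=up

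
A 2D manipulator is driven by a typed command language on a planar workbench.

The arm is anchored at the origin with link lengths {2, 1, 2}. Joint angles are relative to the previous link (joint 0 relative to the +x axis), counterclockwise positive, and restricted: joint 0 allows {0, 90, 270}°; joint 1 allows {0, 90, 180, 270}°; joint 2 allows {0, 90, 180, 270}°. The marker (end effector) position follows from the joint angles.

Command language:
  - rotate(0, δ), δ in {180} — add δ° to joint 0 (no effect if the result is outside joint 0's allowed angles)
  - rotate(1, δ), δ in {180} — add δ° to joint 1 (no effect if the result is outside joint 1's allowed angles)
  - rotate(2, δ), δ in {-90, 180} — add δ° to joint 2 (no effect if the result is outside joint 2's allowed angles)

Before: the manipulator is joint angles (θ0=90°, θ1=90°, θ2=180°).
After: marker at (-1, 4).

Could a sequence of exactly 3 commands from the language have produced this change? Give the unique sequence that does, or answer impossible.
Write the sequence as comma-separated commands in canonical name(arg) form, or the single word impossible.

begin: joint angles (θ0=90°, θ1=90°, θ2=180°)
[1] after rotate(2, -90): joint angles (θ0=90°, θ1=90°, θ2=90°)
[2] after rotate(2, -90): joint angles (θ0=90°, θ1=90°, θ2=0°)
[3] after rotate(2, -90): joint angles (θ0=90°, θ1=90°, θ2=270°)
no rival 3-sequence matches.

rotate(2, -90), rotate(2, -90), rotate(2, -90)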